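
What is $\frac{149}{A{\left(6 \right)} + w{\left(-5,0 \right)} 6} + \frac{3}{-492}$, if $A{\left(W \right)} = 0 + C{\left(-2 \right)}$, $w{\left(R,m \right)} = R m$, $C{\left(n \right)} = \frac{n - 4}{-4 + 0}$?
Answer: $\frac{48869}{492} \approx 99.327$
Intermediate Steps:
$C{\left(n \right)} = 1 - \frac{n}{4}$ ($C{\left(n \right)} = \frac{-4 + n}{-4} = \left(-4 + n\right) \left(- \frac{1}{4}\right) = 1 - \frac{n}{4}$)
$A{\left(W \right)} = \frac{3}{2}$ ($A{\left(W \right)} = 0 + \left(1 - - \frac{1}{2}\right) = 0 + \left(1 + \frac{1}{2}\right) = 0 + \frac{3}{2} = \frac{3}{2}$)
$\frac{149}{A{\left(6 \right)} + w{\left(-5,0 \right)} 6} + \frac{3}{-492} = \frac{149}{\frac{3}{2} + \left(-5\right) 0 \cdot 6} + \frac{3}{-492} = \frac{149}{\frac{3}{2} + 0 \cdot 6} + 3 \left(- \frac{1}{492}\right) = \frac{149}{\frac{3}{2} + 0} - \frac{1}{164} = \frac{149}{\frac{3}{2}} - \frac{1}{164} = 149 \cdot \frac{2}{3} - \frac{1}{164} = \frac{298}{3} - \frac{1}{164} = \frac{48869}{492}$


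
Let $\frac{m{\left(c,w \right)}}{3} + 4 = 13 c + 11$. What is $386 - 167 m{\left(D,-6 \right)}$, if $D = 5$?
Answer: $-35686$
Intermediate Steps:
$m{\left(c,w \right)} = 21 + 39 c$ ($m{\left(c,w \right)} = -12 + 3 \left(13 c + 11\right) = -12 + 3 \left(11 + 13 c\right) = -12 + \left(33 + 39 c\right) = 21 + 39 c$)
$386 - 167 m{\left(D,-6 \right)} = 386 - 167 \left(21 + 39 \cdot 5\right) = 386 - 167 \left(21 + 195\right) = 386 - 36072 = -35686$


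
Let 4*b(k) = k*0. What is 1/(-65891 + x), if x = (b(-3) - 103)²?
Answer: -1/55282 ≈ -1.8089e-5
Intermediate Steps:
b(k) = 0 (b(k) = (k*0)/4 = (¼)*0 = 0)
x = 10609 (x = (0 - 103)² = (-103)² = 10609)
1/(-65891 + x) = 1/(-65891 + 10609) = 1/(-55282) = -1/55282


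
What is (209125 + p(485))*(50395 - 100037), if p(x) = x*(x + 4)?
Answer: -22154728180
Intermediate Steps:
p(x) = x*(4 + x)
(209125 + p(485))*(50395 - 100037) = (209125 + 485*(4 + 485))*(50395 - 100037) = (209125 + 485*489)*(-49642) = (209125 + 237165)*(-49642) = 446290*(-49642) = -22154728180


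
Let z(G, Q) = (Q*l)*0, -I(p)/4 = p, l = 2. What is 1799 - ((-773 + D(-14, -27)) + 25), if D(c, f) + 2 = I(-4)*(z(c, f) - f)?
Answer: 2117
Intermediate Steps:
I(p) = -4*p
z(G, Q) = 0 (z(G, Q) = (Q*2)*0 = (2*Q)*0 = 0)
D(c, f) = -2 - 16*f (D(c, f) = -2 + (-4*(-4))*(0 - f) = -2 + 16*(-f) = -2 - 16*f)
1799 - ((-773 + D(-14, -27)) + 25) = 1799 - ((-773 + (-2 - 16*(-27))) + 25) = 1799 - ((-773 + (-2 + 432)) + 25) = 1799 - ((-773 + 430) + 25) = 1799 - (-343 + 25) = 1799 - 1*(-318) = 1799 + 318 = 2117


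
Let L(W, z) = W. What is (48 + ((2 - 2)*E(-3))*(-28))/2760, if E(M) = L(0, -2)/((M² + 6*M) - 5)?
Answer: 2/115 ≈ 0.017391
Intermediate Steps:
E(M) = 0 (E(M) = 0/((M² + 6*M) - 5) = 0/(-5 + M² + 6*M) = 0)
(48 + ((2 - 2)*E(-3))*(-28))/2760 = (48 + ((2 - 2)*0)*(-28))/2760 = (48 + (0*0)*(-28))*(1/2760) = (48 + 0*(-28))*(1/2760) = (48 + 0)*(1/2760) = 48*(1/2760) = 2/115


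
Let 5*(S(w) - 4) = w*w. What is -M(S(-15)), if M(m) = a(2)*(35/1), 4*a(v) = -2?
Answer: 35/2 ≈ 17.500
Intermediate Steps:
a(v) = -1/2 (a(v) = (1/4)*(-2) = -1/2)
S(w) = 4 + w**2/5 (S(w) = 4 + (w*w)/5 = 4 + w**2/5)
M(m) = -35/2 (M(m) = -35/(2*1) = -35/2)
-M(S(-15)) = -1*(-35/2) = 35/2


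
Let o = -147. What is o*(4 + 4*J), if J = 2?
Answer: -1764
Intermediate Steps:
o*(4 + 4*J) = -147*(4 + 4*2) = -147*(4 + 8) = -147*12 = -1764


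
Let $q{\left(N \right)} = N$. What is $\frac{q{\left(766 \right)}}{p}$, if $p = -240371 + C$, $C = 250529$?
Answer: $\frac{383}{5079} \approx 0.075409$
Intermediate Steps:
$p = 10158$ ($p = -240371 + 250529 = 10158$)
$\frac{q{\left(766 \right)}}{p} = \frac{766}{10158} = 766 \cdot \frac{1}{10158} = \frac{383}{5079}$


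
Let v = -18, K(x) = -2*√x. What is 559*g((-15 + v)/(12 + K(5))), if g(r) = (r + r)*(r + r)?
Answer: 608751/(6 - √5)² ≈ 42969.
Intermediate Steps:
g(r) = 4*r² (g(r) = (2*r)*(2*r) = 4*r²)
559*g((-15 + v)/(12 + K(5))) = 559*(4*((-15 - 18)/(12 - 2*√5))²) = 559*(4*(-33/(12 - 2*√5))²) = 559*(4*(1089/(12 - 2*√5)²)) = 559*(4356/(12 - 2*√5)²) = 2435004/(12 - 2*√5)²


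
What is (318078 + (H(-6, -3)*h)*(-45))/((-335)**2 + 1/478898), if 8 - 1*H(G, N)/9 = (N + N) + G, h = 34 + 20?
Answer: -19047689052/17914776017 ≈ -1.0632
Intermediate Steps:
h = 54
H(G, N) = 72 - 18*N - 9*G (H(G, N) = 72 - 9*((N + N) + G) = 72 - 9*(2*N + G) = 72 - 9*(G + 2*N) = 72 + (-18*N - 9*G) = 72 - 18*N - 9*G)
(318078 + (H(-6, -3)*h)*(-45))/((-335)**2 + 1/478898) = (318078 + ((72 - 18*(-3) - 9*(-6))*54)*(-45))/((-335)**2 + 1/478898) = (318078 + ((72 + 54 + 54)*54)*(-45))/(112225 + 1/478898) = (318078 + (180*54)*(-45))/(53744328051/478898) = (318078 + 9720*(-45))*(478898/53744328051) = (318078 - 437400)*(478898/53744328051) = -119322*478898/53744328051 = -19047689052/17914776017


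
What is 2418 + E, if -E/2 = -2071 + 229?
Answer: 6102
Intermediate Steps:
E = 3684 (E = -2*(-2071 + 229) = -2*(-1842) = 3684)
2418 + E = 2418 + 3684 = 6102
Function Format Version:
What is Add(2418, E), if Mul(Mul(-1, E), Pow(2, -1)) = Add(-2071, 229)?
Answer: 6102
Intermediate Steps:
E = 3684 (E = Mul(-2, Add(-2071, 229)) = Mul(-2, -1842) = 3684)
Add(2418, E) = Add(2418, 3684) = 6102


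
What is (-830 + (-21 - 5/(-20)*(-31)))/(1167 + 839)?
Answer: -3435/8024 ≈ -0.42809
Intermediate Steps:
(-830 + (-21 - 5/(-20)*(-31)))/(1167 + 839) = (-830 + (-21 - 5*(-1/20)*(-31)))/2006 = (-830 + (-21 + (1/4)*(-31)))*(1/2006) = (-830 + (-21 - 31/4))*(1/2006) = (-830 - 115/4)*(1/2006) = -3435/4*1/2006 = -3435/8024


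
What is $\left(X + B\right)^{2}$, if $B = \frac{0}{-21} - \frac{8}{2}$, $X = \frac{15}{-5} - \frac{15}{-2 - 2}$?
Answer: $\frac{169}{16} \approx 10.563$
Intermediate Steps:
$X = \frac{3}{4}$ ($X = 15 \left(- \frac{1}{5}\right) - \frac{15}{-4} = -3 - - \frac{15}{4} = -3 + \frac{15}{4} = \frac{3}{4} \approx 0.75$)
$B = -4$ ($B = 0 \left(- \frac{1}{21}\right) - 4 = 0 - 4 = -4$)
$\left(X + B\right)^{2} = \left(\frac{3}{4} - 4\right)^{2} = \left(- \frac{13}{4}\right)^{2} = \frac{169}{16}$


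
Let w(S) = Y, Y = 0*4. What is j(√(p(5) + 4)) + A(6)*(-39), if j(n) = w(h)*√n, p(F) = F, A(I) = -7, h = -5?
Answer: 273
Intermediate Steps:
Y = 0
w(S) = 0
j(n) = 0 (j(n) = 0*√n = 0)
j(√(p(5) + 4)) + A(6)*(-39) = 0 - 7*(-39) = 0 + 273 = 273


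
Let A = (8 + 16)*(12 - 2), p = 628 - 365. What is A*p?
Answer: 63120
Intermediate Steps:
p = 263
A = 240 (A = 24*10 = 240)
A*p = 240*263 = 63120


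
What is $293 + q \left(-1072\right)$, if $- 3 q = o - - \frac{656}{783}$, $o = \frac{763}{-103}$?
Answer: $- \frac{497120521}{241947} \approx -2054.7$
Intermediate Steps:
$o = - \frac{763}{103}$ ($o = 763 \left(- \frac{1}{103}\right) = - \frac{763}{103} \approx -7.4078$)
$q = \frac{529861}{241947}$ ($q = - \frac{- \frac{763}{103} - - \frac{656}{783}}{3} = - \frac{- \frac{763}{103} + \frac{656}{783}}{3} = \left(- \frac{1}{3}\right) \left(- \frac{529861}{80649}\right) = \frac{529861}{241947} \approx 2.19$)
$293 + q \left(-1072\right) = 293 + \frac{529861}{241947} \left(-1072\right) = 293 - \frac{568010992}{241947} = - \frac{497120521}{241947}$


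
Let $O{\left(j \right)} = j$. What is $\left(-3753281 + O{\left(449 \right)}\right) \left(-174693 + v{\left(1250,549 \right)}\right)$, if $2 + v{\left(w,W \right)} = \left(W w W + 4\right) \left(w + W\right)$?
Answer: $-2543576951929352832$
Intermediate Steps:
$v{\left(w,W \right)} = -2 + \left(4 + w W^{2}\right) \left(W + w\right)$ ($v{\left(w,W \right)} = -2 + \left(W w W + 4\right) \left(w + W\right) = -2 + \left(w W^{2} + 4\right) \left(W + w\right) = -2 + \left(4 + w W^{2}\right) \left(W + w\right)$)
$\left(-3753281 + O{\left(449 \right)}\right) \left(-174693 + v{\left(1250,549 \right)}\right) = \left(-3753281 + 449\right) \left(-174693 + \left(-2 + 4 \cdot 549 + 4 \cdot 1250 + 1250 \cdot 549^{3} + 549^{2} \cdot 1250^{2}\right)\right) = - 3752832 \left(-174693 + \left(-2 + 2196 + 5000 + 1250 \cdot 165469149 + 301401 \cdot 1562500\right)\right) = - 3752832 \left(-174693 + \left(-2 + 2196 + 5000 + 206836436250 + 470939062500\right)\right) = - 3752832 \left(-174693 + 677775505944\right) = \left(-3752832\right) 677775331251 = -2543576951929352832$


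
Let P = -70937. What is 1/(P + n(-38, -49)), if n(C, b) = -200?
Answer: -1/71137 ≈ -1.4057e-5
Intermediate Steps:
1/(P + n(-38, -49)) = 1/(-70937 - 200) = 1/(-71137) = -1/71137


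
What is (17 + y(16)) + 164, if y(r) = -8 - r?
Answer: 157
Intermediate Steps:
(17 + y(16)) + 164 = (17 + (-8 - 1*16)) + 164 = (17 + (-8 - 16)) + 164 = (17 - 24) + 164 = -7 + 164 = 157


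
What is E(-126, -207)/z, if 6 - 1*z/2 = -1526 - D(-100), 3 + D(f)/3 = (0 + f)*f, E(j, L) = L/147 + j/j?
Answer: -10/1544627 ≈ -6.4741e-6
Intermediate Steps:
E(j, L) = 1 + L/147 (E(j, L) = L*(1/147) + 1 = L/147 + 1 = 1 + L/147)
D(f) = -9 + 3*f**2 (D(f) = -9 + 3*((0 + f)*f) = -9 + 3*(f*f) = -9 + 3*f**2)
z = 63046 (z = 12 - 2*(-1526 - (-9 + 3*(-100)**2)) = 12 - 2*(-1526 - (-9 + 3*10000)) = 12 - 2*(-1526 - (-9 + 30000)) = 12 - 2*(-1526 - 1*29991) = 12 - 2*(-1526 - 29991) = 12 - 2*(-31517) = 12 + 63034 = 63046)
E(-126, -207)/z = (1 + (1/147)*(-207))/63046 = (1 - 69/49)*(1/63046) = -20/49*1/63046 = -10/1544627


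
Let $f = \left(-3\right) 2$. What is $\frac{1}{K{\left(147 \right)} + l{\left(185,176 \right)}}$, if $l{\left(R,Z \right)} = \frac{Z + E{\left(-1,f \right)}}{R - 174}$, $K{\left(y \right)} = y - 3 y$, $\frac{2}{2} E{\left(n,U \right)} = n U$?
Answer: $- \frac{11}{3052} \approx -0.0036042$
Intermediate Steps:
$f = -6$
$E{\left(n,U \right)} = U n$ ($E{\left(n,U \right)} = n U = U n$)
$K{\left(y \right)} = - 2 y$
$l{\left(R,Z \right)} = \frac{6 + Z}{-174 + R}$ ($l{\left(R,Z \right)} = \frac{Z - -6}{R - 174} = \frac{Z + 6}{-174 + R} = \frac{6 + Z}{-174 + R}$)
$\frac{1}{K{\left(147 \right)} + l{\left(185,176 \right)}} = \frac{1}{\left(-2\right) 147 + \frac{6 + 176}{-174 + 185}} = \frac{1}{-294 + \frac{1}{11} \cdot 182} = \frac{1}{-294 + \frac{182}{11}} = \frac{1}{- \frac{3052}{11}} = - \frac{11}{3052}$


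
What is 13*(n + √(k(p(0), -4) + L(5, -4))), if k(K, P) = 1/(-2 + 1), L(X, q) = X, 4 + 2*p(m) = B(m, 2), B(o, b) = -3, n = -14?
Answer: -156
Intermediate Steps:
p(m) = -7/2 (p(m) = -2 + (½)*(-3) = -2 - 3/2 = -7/2)
k(K, P) = -1 (k(K, P) = 1/(-1) = -1)
13*(n + √(k(p(0), -4) + L(5, -4))) = 13*(-14 + √(-1 + 5)) = 13*(-14 + √4) = 13*(-14 + 2) = 13*(-12) = -156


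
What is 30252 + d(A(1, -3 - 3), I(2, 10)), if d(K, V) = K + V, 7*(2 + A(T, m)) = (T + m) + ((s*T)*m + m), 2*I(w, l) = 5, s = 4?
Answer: 60495/2 ≈ 30248.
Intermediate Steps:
I(w, l) = 5/2 (I(w, l) = (1/2)*5 = 5/2)
A(T, m) = -2 + T/7 + 2*m/7 + 4*T*m/7 (A(T, m) = -2 + ((T + m) + ((4*T)*m + m))/7 = -2 + ((T + m) + (4*T*m + m))/7 = -2 + ((T + m) + (m + 4*T*m))/7 = -2 + (T + 2*m + 4*T*m)/7 = -2 + (T/7 + 2*m/7 + 4*T*m/7) = -2 + T/7 + 2*m/7 + 4*T*m/7)
30252 + d(A(1, -3 - 3), I(2, 10)) = 30252 + ((-2 + (1/7)*1 + 2*(-3 - 3)/7 + (4/7)*1*(-3 - 3)) + 5/2) = 30252 + ((-2 + 1/7 + (2/7)*(-6) + (4/7)*1*(-6)) + 5/2) = 30252 + ((-2 + 1/7 - 12/7 - 24/7) + 5/2) = 30252 + (-7 + 5/2) = 30252 - 9/2 = 60495/2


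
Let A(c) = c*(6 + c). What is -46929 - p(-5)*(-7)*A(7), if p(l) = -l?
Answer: -43744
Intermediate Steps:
-46929 - p(-5)*(-7)*A(7) = -46929 - -1*(-5)*(-7)*7*(6 + 7) = -46929 - 5*(-7)*7*13 = -46929 - (-35)*91 = -46929 - 1*(-3185) = -46929 + 3185 = -43744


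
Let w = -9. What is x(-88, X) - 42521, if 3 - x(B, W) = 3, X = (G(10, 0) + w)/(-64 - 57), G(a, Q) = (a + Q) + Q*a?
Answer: -42521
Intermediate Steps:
G(a, Q) = Q + a + Q*a (G(a, Q) = (Q + a) + Q*a = Q + a + Q*a)
X = -1/121 (X = ((0 + 10 + 0*10) - 9)/(-64 - 57) = ((0 + 10 + 0) - 9)/(-121) = (10 - 9)*(-1/121) = 1*(-1/121) = -1/121 ≈ -0.0082645)
x(B, W) = 0 (x(B, W) = 3 - 1*3 = 3 - 3 = 0)
x(-88, X) - 42521 = 0 - 42521 = -42521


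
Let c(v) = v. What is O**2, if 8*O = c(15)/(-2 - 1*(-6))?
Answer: 225/1024 ≈ 0.21973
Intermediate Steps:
O = 15/32 (O = (15/(-2 - 1*(-6)))/8 = (15/(-2 + 6))/8 = (15/4)/8 = (15*(1/4))/8 = (1/8)*(15/4) = 15/32 ≈ 0.46875)
O**2 = (15/32)**2 = 225/1024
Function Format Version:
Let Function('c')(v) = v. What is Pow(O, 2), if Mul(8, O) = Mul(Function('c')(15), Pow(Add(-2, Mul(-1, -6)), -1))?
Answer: Rational(225, 1024) ≈ 0.21973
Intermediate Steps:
O = Rational(15, 32) (O = Mul(Rational(1, 8), Mul(15, Pow(Add(-2, Mul(-1, -6)), -1))) = Mul(Rational(1, 8), Mul(15, Pow(Add(-2, 6), -1))) = Mul(Rational(1, 8), Mul(15, Pow(4, -1))) = Mul(Rational(1, 8), Mul(15, Rational(1, 4))) = Mul(Rational(1, 8), Rational(15, 4)) = Rational(15, 32) ≈ 0.46875)
Pow(O, 2) = Pow(Rational(15, 32), 2) = Rational(225, 1024)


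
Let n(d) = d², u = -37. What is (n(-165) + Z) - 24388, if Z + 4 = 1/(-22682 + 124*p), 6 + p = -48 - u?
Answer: 70230069/24790 ≈ 2833.0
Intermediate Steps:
p = -17 (p = -6 + (-48 - 1*(-37)) = -6 + (-48 + 37) = -6 - 11 = -17)
Z = -99161/24790 (Z = -4 + 1/(-22682 + 124*(-17)) = -4 + 1/(-22682 - 2108) = -4 + 1/(-24790) = -4 - 1/24790 = -99161/24790 ≈ -4.0000)
(n(-165) + Z) - 24388 = ((-165)² - 99161/24790) - 24388 = (27225 - 99161/24790) - 24388 = 674808589/24790 - 24388 = 70230069/24790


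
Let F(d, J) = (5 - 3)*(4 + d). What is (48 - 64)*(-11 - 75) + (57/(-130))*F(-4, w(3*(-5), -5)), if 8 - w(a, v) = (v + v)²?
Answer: 1376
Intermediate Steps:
w(a, v) = 8 - 4*v² (w(a, v) = 8 - (v + v)² = 8 - (2*v)² = 8 - 4*v²)
F(d, J) = 8 + 2*d (F(d, J) = 2*(4 + d) = 8 + 2*d)
(48 - 64)*(-11 - 75) + (57/(-130))*F(-4, w(3*(-5), -5)) = (48 - 64)*(-11 - 75) + (57/(-130))*(8 + 2*(-4)) = -16*(-86) + (57*(-1/130))*(8 - 8) = 1376 - 57/130*0 = 1376 + 0 = 1376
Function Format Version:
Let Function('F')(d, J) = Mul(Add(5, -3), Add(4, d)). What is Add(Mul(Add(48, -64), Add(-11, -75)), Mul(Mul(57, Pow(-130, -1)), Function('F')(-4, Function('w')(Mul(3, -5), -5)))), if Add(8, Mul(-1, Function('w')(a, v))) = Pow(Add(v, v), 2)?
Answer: 1376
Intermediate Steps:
Function('w')(a, v) = Add(8, Mul(-4, Pow(v, 2))) (Function('w')(a, v) = Add(8, Mul(-1, Pow(Add(v, v), 2))) = Add(8, Mul(-1, Pow(Mul(2, v), 2))) = Add(8, Mul(-1, Mul(4, Pow(v, 2)))) = Add(8, Mul(-4, Pow(v, 2))))
Function('F')(d, J) = Add(8, Mul(2, d)) (Function('F')(d, J) = Mul(2, Add(4, d)) = Add(8, Mul(2, d)))
Add(Mul(Add(48, -64), Add(-11, -75)), Mul(Mul(57, Pow(-130, -1)), Function('F')(-4, Function('w')(Mul(3, -5), -5)))) = Add(Mul(Add(48, -64), Add(-11, -75)), Mul(Mul(57, Pow(-130, -1)), Add(8, Mul(2, -4)))) = Add(Mul(-16, -86), Mul(Mul(57, Rational(-1, 130)), Add(8, -8))) = Add(1376, Mul(Rational(-57, 130), 0)) = Add(1376, 0) = 1376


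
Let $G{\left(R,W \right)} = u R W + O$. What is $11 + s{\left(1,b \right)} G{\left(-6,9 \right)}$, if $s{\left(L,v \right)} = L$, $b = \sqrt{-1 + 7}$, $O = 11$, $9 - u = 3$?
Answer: $-302$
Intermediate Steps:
$u = 6$ ($u = 9 - 3 = 6$)
$b = \sqrt{6} \approx 2.4495$
$G{\left(R,W \right)} = 11 + 6 R W$ ($G{\left(R,W \right)} = 6 R W + 11 = 11 + 6 R W$)
$11 + s{\left(1,b \right)} G{\left(-6,9 \right)} = 11 + 1 \left(11 + 6 \left(-6\right) 9\right) = 11 + 1 \left(11 - 324\right) = 11 + 1 \left(-313\right) = 11 - 313 = -302$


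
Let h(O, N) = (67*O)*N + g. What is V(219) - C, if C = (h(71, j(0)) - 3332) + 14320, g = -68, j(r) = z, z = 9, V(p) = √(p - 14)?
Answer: -53733 + √205 ≈ -53719.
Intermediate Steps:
V(p) = √(-14 + p)
j(r) = 9
h(O, N) = -68 + 67*N*O (h(O, N) = (67*O)*N - 68 = 67*N*O - 68 = -68 + 67*N*O)
C = 53733 (C = ((-68 + 67*9*71) - 3332) + 14320 = ((-68 + 42813) - 3332) + 14320 = (42745 - 3332) + 14320 = 39413 + 14320 = 53733)
V(219) - C = √(-14 + 219) - 1*53733 = √205 - 53733 = -53733 + √205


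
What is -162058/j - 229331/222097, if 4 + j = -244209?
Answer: -20013015877/54238974661 ≈ -0.36898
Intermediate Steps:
j = -244213 (j = -4 - 244209 = -244213)
-162058/j - 229331/222097 = -162058/(-244213) - 229331/222097 = -162058*(-1/244213) - 229331*1/222097 = 162058/244213 - 229331/222097 = -20013015877/54238974661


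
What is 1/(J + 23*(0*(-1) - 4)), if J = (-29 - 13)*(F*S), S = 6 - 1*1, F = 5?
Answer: -1/1142 ≈ -0.00087566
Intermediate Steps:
S = 5 (S = 6 - 1 = 5)
J = -1050 (J = (-29 - 13)*(5*5) = -42*25 = -1050)
1/(J + 23*(0*(-1) - 4)) = 1/(-1050 + 23*(0*(-1) - 4)) = 1/(-1050 + 23*(0 - 4)) = 1/(-1050 + 23*(-4)) = 1/(-1050 - 92) = 1/(-1142) = -1/1142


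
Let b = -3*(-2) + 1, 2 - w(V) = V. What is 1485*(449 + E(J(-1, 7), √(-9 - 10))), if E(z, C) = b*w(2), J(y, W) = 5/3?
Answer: 666765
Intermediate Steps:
J(y, W) = 5/3 (J(y, W) = 5*(⅓) = 5/3)
w(V) = 2 - V
b = 7 (b = 6 + 1 = 7)
E(z, C) = 0 (E(z, C) = 7*(2 - 1*2) = 7*(2 - 2) = 7*0 = 0)
1485*(449 + E(J(-1, 7), √(-9 - 10))) = 1485*(449 + 0) = 1485*449 = 666765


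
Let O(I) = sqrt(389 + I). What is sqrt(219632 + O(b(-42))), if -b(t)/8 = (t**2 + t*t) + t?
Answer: sqrt(219632 + I*sqrt(27499)) ≈ 468.65 + 0.177*I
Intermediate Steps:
b(t) = -16*t**2 - 8*t (b(t) = -8*((t**2 + t*t) + t) = -8*((t**2 + t**2) + t) = -8*(2*t**2 + t) = -8*(t + 2*t**2) = -16*t**2 - 8*t)
sqrt(219632 + O(b(-42))) = sqrt(219632 + sqrt(389 - 8*(-42)*(1 + 2*(-42)))) = sqrt(219632 + sqrt(389 - 8*(-42)*(1 - 84))) = sqrt(219632 + sqrt(389 - 8*(-42)*(-83))) = sqrt(219632 + sqrt(389 - 27888)) = sqrt(219632 + sqrt(-27499)) = sqrt(219632 + I*sqrt(27499))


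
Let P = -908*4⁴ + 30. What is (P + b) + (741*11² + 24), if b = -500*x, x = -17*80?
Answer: 537267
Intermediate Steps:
P = -232418 (P = -908*256 + 30 = -232448 + 30 = -232418)
x = -1360
b = 680000 (b = -500*(-1360) = 680000)
(P + b) + (741*11² + 24) = (-232418 + 680000) + (741*11² + 24) = 447582 + (741*121 + 24) = 447582 + (89661 + 24) = 447582 + 89685 = 537267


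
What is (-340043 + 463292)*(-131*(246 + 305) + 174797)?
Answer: 12647319384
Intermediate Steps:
(-340043 + 463292)*(-131*(246 + 305) + 174797) = 123249*(-131*551 + 174797) = 123249*(-72181 + 174797) = 123249*102616 = 12647319384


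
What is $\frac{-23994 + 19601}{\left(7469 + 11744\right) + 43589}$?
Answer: $- \frac{4393}{62802} \approx -0.06995$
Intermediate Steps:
$\frac{-23994 + 19601}{\left(7469 + 11744\right) + 43589} = - \frac{4393}{19213 + 43589} = - \frac{4393}{62802}$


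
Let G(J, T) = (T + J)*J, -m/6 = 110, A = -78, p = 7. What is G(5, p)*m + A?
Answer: -39678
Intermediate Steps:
m = -660 (m = -6*110 = -660)
G(J, T) = J*(J + T) (G(J, T) = (J + T)*J = J*(J + T))
G(5, p)*m + A = (5*(5 + 7))*(-660) - 78 = (5*12)*(-660) - 78 = 60*(-660) - 78 = -39600 - 78 = -39678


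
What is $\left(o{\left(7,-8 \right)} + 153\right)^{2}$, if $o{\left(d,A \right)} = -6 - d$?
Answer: $19600$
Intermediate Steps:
$\left(o{\left(7,-8 \right)} + 153\right)^{2} = \left(\left(-6 - 7\right) + 153\right)^{2} = \left(-13 + 153\right)^{2} = 140^{2} = 19600$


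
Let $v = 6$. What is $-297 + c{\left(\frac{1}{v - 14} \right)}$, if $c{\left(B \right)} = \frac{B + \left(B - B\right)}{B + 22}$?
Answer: $- \frac{51976}{175} \approx -297.01$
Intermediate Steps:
$c{\left(B \right)} = \frac{B}{22 + B}$ ($c{\left(B \right)} = \frac{B + 0}{22 + B} = \frac{B}{22 + B}$)
$-297 + c{\left(\frac{1}{v - 14} \right)} = -297 + \frac{1}{\left(6 - 14\right) \left(22 + \frac{1}{6 - 14}\right)} = -297 + \frac{1}{\left(-8\right) \left(22 + \frac{1}{-8}\right)} = -297 - \frac{1}{8 \left(22 - \frac{1}{8}\right)} = -297 - \frac{1}{8 \cdot \frac{175}{8}} = -297 - \frac{1}{175} = - \frac{51976}{175}$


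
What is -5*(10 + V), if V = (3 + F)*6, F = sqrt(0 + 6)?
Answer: -140 - 30*sqrt(6) ≈ -213.48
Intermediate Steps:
F = sqrt(6) ≈ 2.4495
V = 18 + 6*sqrt(6) (V = (3 + sqrt(6))*6 = 18 + 6*sqrt(6) ≈ 32.697)
-5*(10 + V) = -5*(10 + (18 + 6*sqrt(6))) = -5*(28 + 6*sqrt(6)) = -140 - 30*sqrt(6)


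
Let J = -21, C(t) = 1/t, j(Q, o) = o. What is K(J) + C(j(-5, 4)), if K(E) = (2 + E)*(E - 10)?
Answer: 2357/4 ≈ 589.25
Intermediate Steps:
K(E) = (-10 + E)*(2 + E) (K(E) = (2 + E)*(-10 + E) = (-10 + E)*(2 + E))
K(J) + C(j(-5, 4)) = (-20 + (-21)**2 - 8*(-21)) + 1/4 = (-20 + 441 + 168) + 1/4 = 589 + 1/4 = 2357/4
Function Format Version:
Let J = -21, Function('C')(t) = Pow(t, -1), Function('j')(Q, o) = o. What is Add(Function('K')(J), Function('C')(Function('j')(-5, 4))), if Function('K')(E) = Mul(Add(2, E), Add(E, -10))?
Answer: Rational(2357, 4) ≈ 589.25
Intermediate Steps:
Function('K')(E) = Mul(Add(-10, E), Add(2, E)) (Function('K')(E) = Mul(Add(2, E), Add(-10, E)) = Mul(Add(-10, E), Add(2, E)))
Add(Function('K')(J), Function('C')(Function('j')(-5, 4))) = Add(Add(-20, Pow(-21, 2), Mul(-8, -21)), Pow(4, -1)) = Add(Add(-20, 441, 168), Rational(1, 4)) = Add(589, Rational(1, 4)) = Rational(2357, 4)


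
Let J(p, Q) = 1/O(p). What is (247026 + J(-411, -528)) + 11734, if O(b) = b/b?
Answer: 258761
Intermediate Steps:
O(b) = 1
J(p, Q) = 1 (J(p, Q) = 1/1 = 1)
(247026 + J(-411, -528)) + 11734 = (247026 + 1) + 11734 = 247027 + 11734 = 258761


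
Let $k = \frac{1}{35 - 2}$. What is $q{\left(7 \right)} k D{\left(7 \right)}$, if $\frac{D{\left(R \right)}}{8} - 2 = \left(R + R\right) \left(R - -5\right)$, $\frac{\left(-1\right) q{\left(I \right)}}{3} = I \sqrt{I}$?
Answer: $- \frac{9520 \sqrt{7}}{11} \approx -2289.8$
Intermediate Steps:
$q{\left(I \right)} = - 3 I^{\frac{3}{2}}$ ($q{\left(I \right)} = - 3 I \sqrt{I} = - 3 I^{\frac{3}{2}}$)
$k = \frac{1}{33} \approx 0.030303$
$D{\left(R \right)} = 16 + 16 R \left(5 + R\right)$ ($D{\left(R \right)} = 16 + 8 \left(R + R\right) \left(R - -5\right) = 16 + 8 \cdot 2 R \left(R + 5\right) = 16 + 8 \cdot 2 R \left(5 + R\right) = 16 + 16 R \left(5 + R\right)$)
$q{\left(7 \right)} k D{\left(7 \right)} = - 3 \cdot 7^{\frac{3}{2}} \cdot \frac{1}{33} \left(16 + 16 \cdot 7^{2} + 80 \cdot 7\right) = - 3 \cdot 7 \sqrt{7} \cdot \frac{1}{33} \left(16 + 16 \cdot 49 + 560\right) = - 21 \sqrt{7} \cdot \frac{1}{33} \left(16 + 784 + 560\right) = - \frac{7 \sqrt{7}}{11} \cdot 1360 = - \frac{9520 \sqrt{7}}{11}$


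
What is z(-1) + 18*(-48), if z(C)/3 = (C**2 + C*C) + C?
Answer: -861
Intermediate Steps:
z(C) = 3*C + 6*C**2 (z(C) = 3*((C**2 + C*C) + C) = 3*((C**2 + C**2) + C) = 3*(2*C**2 + C) = 3*(C + 2*C**2) = 3*C + 6*C**2)
z(-1) + 18*(-48) = 3*(-1)*(1 + 2*(-1)) + 18*(-48) = 3*(-1)*(1 - 2) - 864 = 3*(-1)*(-1) - 864 = 3 - 864 = -861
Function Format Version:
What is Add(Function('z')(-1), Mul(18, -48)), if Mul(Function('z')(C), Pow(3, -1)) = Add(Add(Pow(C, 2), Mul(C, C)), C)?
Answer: -861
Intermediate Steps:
Function('z')(C) = Add(Mul(3, C), Mul(6, Pow(C, 2))) (Function('z')(C) = Mul(3, Add(Add(Pow(C, 2), Mul(C, C)), C)) = Mul(3, Add(Add(Pow(C, 2), Pow(C, 2)), C)) = Mul(3, Add(Mul(2, Pow(C, 2)), C)) = Mul(3, Add(C, Mul(2, Pow(C, 2)))) = Add(Mul(3, C), Mul(6, Pow(C, 2))))
Add(Function('z')(-1), Mul(18, -48)) = Add(Mul(3, -1, Add(1, Mul(2, -1))), Mul(18, -48)) = Add(Mul(3, -1, Add(1, -2)), -864) = Add(Mul(3, -1, -1), -864) = Add(3, -864) = -861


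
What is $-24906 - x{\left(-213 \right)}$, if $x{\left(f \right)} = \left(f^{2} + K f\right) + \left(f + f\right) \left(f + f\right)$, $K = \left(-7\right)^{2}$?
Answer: $-241314$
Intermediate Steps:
$K = 49$
$x{\left(f \right)} = 5 f^{2} + 49 f$ ($x{\left(f \right)} = \left(f^{2} + 49 f\right) + \left(f + f\right) \left(f + f\right) = \left(f^{2} + 49 f\right) + 2 f 2 f = \left(f^{2} + 49 f\right) + 4 f^{2} = 5 f^{2} + 49 f$)
$-24906 - x{\left(-213 \right)} = -24906 - - 213 \left(49 + 5 \left(-213\right)\right) = -24906 - - 213 \left(49 - 1065\right) = -24906 - \left(-213\right) \left(-1016\right) = -24906 - 216408 = -241314$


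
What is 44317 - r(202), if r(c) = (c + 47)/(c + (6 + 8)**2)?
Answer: 17637917/398 ≈ 44316.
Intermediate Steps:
r(c) = (47 + c)/(196 + c) (r(c) = (47 + c)/(c + 14**2) = (47 + c)/(c + 196) = (47 + c)/(196 + c))
44317 - r(202) = 44317 - (47 + 202)/(196 + 202) = 44317 - 249/398 = 17637917/398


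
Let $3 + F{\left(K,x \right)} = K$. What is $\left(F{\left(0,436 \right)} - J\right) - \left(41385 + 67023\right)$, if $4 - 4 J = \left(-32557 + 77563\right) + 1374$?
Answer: $-96817$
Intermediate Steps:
$F{\left(K,x \right)} = -3 + K$
$J = -11594$ ($J = 1 - \frac{\left(-32557 + 77563\right) + 1374}{4} = 1 - \frac{45006 + 1374}{4} = 1 - 11595 = -11594$)
$\left(F{\left(0,436 \right)} - J\right) - \left(41385 + 67023\right) = \left(\left(-3 + 0\right) - -11594\right) - \left(41385 + 67023\right) = \left(-3 + 11594\right) - 108408 = 11591 - 108408 = -96817$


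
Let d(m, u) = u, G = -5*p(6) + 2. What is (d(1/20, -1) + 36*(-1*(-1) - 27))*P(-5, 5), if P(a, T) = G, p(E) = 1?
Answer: 2811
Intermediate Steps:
G = -3 (G = -5*1 + 2 = -5 + 2 = -3)
P(a, T) = -3
(d(1/20, -1) + 36*(-1*(-1) - 27))*P(-5, 5) = (-1 + 36*(-1*(-1) - 27))*(-3) = (-1 + 36*(1 - 27))*(-3) = (-1 + 36*(-26))*(-3) = (-1 - 936)*(-3) = -937*(-3) = 2811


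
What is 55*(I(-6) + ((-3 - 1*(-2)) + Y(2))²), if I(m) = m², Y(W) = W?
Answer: 2035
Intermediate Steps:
55*(I(-6) + ((-3 - 1*(-2)) + Y(2))²) = 55*((-6)² + ((-3 - 1*(-2)) + 2)²) = 55*(36 + ((-3 + 2) + 2)²) = 55*(36 + (-1 + 2)²) = 55*(36 + 1²) = 55*(36 + 1) = 55*37 = 2035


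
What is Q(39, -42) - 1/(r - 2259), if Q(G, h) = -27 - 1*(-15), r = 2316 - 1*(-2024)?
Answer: -24973/2081 ≈ -12.000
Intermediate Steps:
r = 4340 (r = 2316 + 2024 = 4340)
Q(G, h) = -12 (Q(G, h) = -27 + 15 = -12)
Q(39, -42) - 1/(r - 2259) = -12 - 1/(4340 - 2259) = -12 - 1/2081 = -24973/2081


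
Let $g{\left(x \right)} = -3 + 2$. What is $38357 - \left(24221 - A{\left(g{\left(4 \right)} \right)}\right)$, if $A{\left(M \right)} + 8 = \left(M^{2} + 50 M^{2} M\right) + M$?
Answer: $14078$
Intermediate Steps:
$g{\left(x \right)} = -1$
$A{\left(M \right)} = -8 + M + M^{2} + 50 M^{3}$ ($A{\left(M \right)} = -8 + \left(\left(M^{2} + 50 M^{2} M\right) + M\right) = -8 + \left(\left(M^{2} + 50 M^{3}\right) + M\right) = -8 + \left(M + M^{2} + 50 M^{3}\right) = -8 + M + M^{2} + 50 M^{3}$)
$38357 - \left(24221 - A{\left(g{\left(4 \right)} \right)}\right) = 38357 - \left(24221 - \left(-8 - 1 + \left(-1\right)^{2} + 50 \left(-1\right)^{3}\right)\right) = 38357 - \left(24221 - \left(-8 - 1 + 1 + 50 \left(-1\right)\right)\right) = 38357 - \left(24221 - \left(-8 - 1 + 1 - 50\right)\right) = 38357 - \left(24221 - -58\right) = 38357 - \left(24221 + 58\right) = 38357 - 24279 = 14078$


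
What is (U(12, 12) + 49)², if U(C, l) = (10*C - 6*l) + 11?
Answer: 11664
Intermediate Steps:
U(C, l) = 11 - 6*l + 10*C (U(C, l) = (-6*l + 10*C) + 11 = 11 - 6*l + 10*C)
(U(12, 12) + 49)² = ((11 - 6*12 + 10*12) + 49)² = ((11 - 72 + 120) + 49)² = (59 + 49)² = 108² = 11664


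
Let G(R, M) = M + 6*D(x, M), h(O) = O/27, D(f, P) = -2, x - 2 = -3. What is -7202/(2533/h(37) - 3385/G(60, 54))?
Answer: -11191908/2747177 ≈ -4.0740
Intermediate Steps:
x = -1 (x = 2 - 3 = -1)
h(O) = O/27 (h(O) = O*(1/27) = O/27)
G(R, M) = -12 + M (G(R, M) = M + 6*(-2) = M - 12 = -12 + M)
-7202/(2533/h(37) - 3385/G(60, 54)) = -7202/(2533/(((1/27)*37)) - 3385/(-12 + 54)) = -7202/(2533/(37/27) - 3385/42) = -7202/(2533*(27/37) - 3385*1/42) = -7202/(68391/37 - 3385/42) = -7202/2747177/1554 = -7202*1554/2747177 = -11191908/2747177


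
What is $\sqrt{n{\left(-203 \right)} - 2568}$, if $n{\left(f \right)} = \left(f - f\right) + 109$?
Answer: $i \sqrt{2459} \approx 49.588 i$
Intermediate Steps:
$n{\left(f \right)} = 109$ ($n{\left(f \right)} = 0 + 109 = 109$)
$\sqrt{n{\left(-203 \right)} - 2568} = \sqrt{109 - 2568} = \sqrt{-2459} = i \sqrt{2459}$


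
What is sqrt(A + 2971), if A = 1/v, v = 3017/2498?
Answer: sqrt(27050437085)/3017 ≈ 54.514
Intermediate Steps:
v = 3017/2498 (v = 3017*(1/2498) = 3017/2498 ≈ 1.2078)
A = 2498/3017 (A = 1/(3017/2498) = 2498/3017 ≈ 0.82797)
sqrt(A + 2971) = sqrt(2498/3017 + 2971) = sqrt(8966005/3017) = sqrt(27050437085)/3017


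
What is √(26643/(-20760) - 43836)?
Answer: I*√524802421730/3460 ≈ 209.37*I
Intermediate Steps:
√(26643/(-20760) - 43836) = √(26643*(-1/20760) - 43836) = √(-8881/6920 - 43836) = √(-303354001/6920) = I*√524802421730/3460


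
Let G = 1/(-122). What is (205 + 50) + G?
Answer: 31109/122 ≈ 254.99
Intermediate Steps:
G = -1/122 ≈ -0.0081967
(205 + 50) + G = (205 + 50) - 1/122 = 255 - 1/122 = 31109/122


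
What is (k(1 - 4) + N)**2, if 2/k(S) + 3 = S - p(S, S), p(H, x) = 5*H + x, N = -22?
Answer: 17161/36 ≈ 476.69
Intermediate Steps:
p(H, x) = x + 5*H
k(S) = 2/(-3 - 5*S) (k(S) = 2/(-3 + (S - (S + 5*S))) = 2/(-3 + (S - 6*S)) = 2/(-3 - 5*S))
(k(1 - 4) + N)**2 = (-2/(3 + 5*(1 - 4)) - 22)**2 = (-2/(3 + 5*(-3)) - 22)**2 = (-2/(3 - 15) - 22)**2 = (-2/(-12) - 22)**2 = (-2*(-1/12) - 22)**2 = (1/6 - 22)**2 = (-131/6)**2 = 17161/36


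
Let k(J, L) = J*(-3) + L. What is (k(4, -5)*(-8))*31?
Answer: 4216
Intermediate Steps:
k(J, L) = L - 3*J (k(J, L) = -3*J + L = L - 3*J)
(k(4, -5)*(-8))*31 = ((-5 - 3*4)*(-8))*31 = ((-5 - 12)*(-8))*31 = -17*(-8)*31 = 136*31 = 4216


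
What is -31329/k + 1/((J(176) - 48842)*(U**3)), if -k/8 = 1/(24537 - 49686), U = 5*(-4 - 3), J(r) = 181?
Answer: -1643813020893022867/16690723000 ≈ -9.8487e+7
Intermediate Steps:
U = -35 (U = 5*(-7) = -35)
k = 8/25149 (k = -8/(24537 - 49686) = -8/(-25149) = -8*(-1/25149) = 8/25149 ≈ 0.00031810)
-31329/k + 1/((J(176) - 48842)*(U**3)) = -31329/8/25149 + 1/((181 - 48842)*((-35)**3)) = -31329*25149/8 + 1/(-48661*(-42875)) = -787893021/8 - 1/48661*(-1/42875) = -787893021/8 + 1/2086340375 = -1643813020893022867/16690723000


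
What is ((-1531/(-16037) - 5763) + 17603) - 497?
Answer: 181909222/16037 ≈ 11343.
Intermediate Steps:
((-1531/(-16037) - 5763) + 17603) - 497 = ((-1531*(-1/16037) - 5763) + 17603) - 497 = ((1531/16037 - 5763) + 17603) - 497 = (-92419700/16037 + 17603) - 497 = 189879611/16037 - 497 = 181909222/16037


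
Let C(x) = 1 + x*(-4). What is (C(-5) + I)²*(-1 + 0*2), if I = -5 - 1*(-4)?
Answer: -400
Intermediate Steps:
C(x) = 1 - 4*x
I = -1 (I = -5 + 4 = -1)
(C(-5) + I)²*(-1 + 0*2) = ((1 - 4*(-5)) - 1)²*(-1 + 0*2) = ((1 + 20) - 1)²*(-1 + 0) = (21 - 1)²*(-1) = 20²*(-1) = 400*(-1) = -400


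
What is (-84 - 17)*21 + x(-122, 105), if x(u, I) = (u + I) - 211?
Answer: -2349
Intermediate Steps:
x(u, I) = -211 + I + u (x(u, I) = (I + u) - 211 = -211 + I + u)
(-84 - 17)*21 + x(-122, 105) = (-84 - 17)*21 + (-211 + 105 - 122) = -101*21 - 228 = -2121 - 228 = -2349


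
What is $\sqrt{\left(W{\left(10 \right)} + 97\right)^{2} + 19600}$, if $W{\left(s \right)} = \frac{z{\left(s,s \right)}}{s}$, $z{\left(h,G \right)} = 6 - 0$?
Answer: $\frac{4 \sqrt{45509}}{5} \approx 170.66$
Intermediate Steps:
$z{\left(h,G \right)} = 6$ ($z{\left(h,G \right)} = 6 + 0 = 6$)
$W{\left(s \right)} = \frac{6}{s}$
$\sqrt{\left(W{\left(10 \right)} + 97\right)^{2} + 19600} = \sqrt{\left(\frac{6}{10} + 97\right)^{2} + 19600} = \sqrt{\left(6 \cdot \frac{1}{10} + 97\right)^{2} + 19600} = \sqrt{\left(\frac{3}{5} + 97\right)^{2} + 19600} = \sqrt{\left(\frac{488}{5}\right)^{2} + 19600} = \sqrt{\frac{238144}{25} + 19600} = \sqrt{\frac{728144}{25}} = \frac{4 \sqrt{45509}}{5}$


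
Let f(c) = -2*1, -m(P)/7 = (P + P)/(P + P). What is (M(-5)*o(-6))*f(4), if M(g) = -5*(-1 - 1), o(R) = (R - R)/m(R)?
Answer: 0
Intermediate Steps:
m(P) = -7 (m(P) = -7*(P + P)/(P + P) = -7*2*P/(2*P) = -7*2*P*1/(2*P) = -7*1 = -7)
f(c) = -2
o(R) = 0 (o(R) = (R - R)/(-7) = 0*(-⅐) = 0)
M(g) = 10 (M(g) = -5*(-2) = 10)
(M(-5)*o(-6))*f(4) = (10*0)*(-2) = 0*(-2) = 0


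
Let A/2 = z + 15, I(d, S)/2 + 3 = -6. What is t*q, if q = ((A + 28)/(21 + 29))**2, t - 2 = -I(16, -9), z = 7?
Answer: 5184/125 ≈ 41.472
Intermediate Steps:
I(d, S) = -18 (I(d, S) = -6 + 2*(-6) = -6 - 12 = -18)
A = 44 (A = 2*(7 + 15) = 2*22 = 44)
t = 20 (t = 2 - 1*(-18) = 2 + 18 = 20)
q = 1296/625 (q = ((44 + 28)/(21 + 29))**2 = (72/50)**2 = (72*(1/50))**2 = (36/25)**2 = 1296/625 ≈ 2.0736)
t*q = 20*(1296/625) = 5184/125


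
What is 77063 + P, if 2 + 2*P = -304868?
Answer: -75372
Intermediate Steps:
P = -152435 (P = -1 + (½)*(-304868) = -1 - 152434 = -152435)
77063 + P = 77063 - 152435 = -75372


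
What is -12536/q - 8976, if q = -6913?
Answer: -62038552/6913 ≈ -8974.2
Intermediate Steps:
-12536/q - 8976 = -12536/(-6913) - 8976 = -12536*(-1/6913) - 8976 = 12536/6913 - 8976 = -62038552/6913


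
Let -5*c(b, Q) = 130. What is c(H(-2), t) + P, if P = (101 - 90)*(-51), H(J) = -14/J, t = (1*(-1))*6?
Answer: -587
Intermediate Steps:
t = -6 (t = -1*6 = -6)
c(b, Q) = -26 (c(b, Q) = -⅕*130 = -26)
P = -561 (P = 11*(-51) = -561)
c(H(-2), t) + P = -26 - 561 = -587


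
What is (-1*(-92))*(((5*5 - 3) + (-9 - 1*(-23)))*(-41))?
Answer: -135792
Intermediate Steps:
(-1*(-92))*(((5*5 - 3) + (-9 - 1*(-23)))*(-41)) = 92*(((25 - 3) + (-9 + 23))*(-41)) = 92*((22 + 14)*(-41)) = 92*(36*(-41)) = 92*(-1476) = -135792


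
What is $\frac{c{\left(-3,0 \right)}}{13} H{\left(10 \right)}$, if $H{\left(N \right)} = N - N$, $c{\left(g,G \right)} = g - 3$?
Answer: $0$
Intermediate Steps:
$c{\left(g,G \right)} = -3 + g$
$H{\left(N \right)} = 0$
$\frac{c{\left(-3,0 \right)}}{13} H{\left(10 \right)} = \frac{-3 - 3}{13} \cdot 0 = \left(-6\right) \frac{1}{13} \cdot 0 = \left(- \frac{6}{13}\right) 0 = 0$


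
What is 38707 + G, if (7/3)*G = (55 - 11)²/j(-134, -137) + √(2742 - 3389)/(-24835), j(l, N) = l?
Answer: 18150679/469 - 3*I*√647/173845 ≈ 38701.0 - 0.00043895*I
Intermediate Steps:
G = -2904/469 - 3*I*√647/173845 (G = 3*((55 - 11)²/(-134) + √(2742 - 3389)/(-24835))/7 = 3*(44²*(-1/134) + √(-647)*(-1/24835))/7 = 3*(1936*(-1/134) + (I*√647)*(-1/24835))/7 = 3*(-968/67 - I*√647/24835)/7 = -2904/469 - 3*I*√647/173845 ≈ -6.1919 - 0.00043895*I)
38707 + G = 38707 + (-2904/469 - 3*I*√647/173845) = 18150679/469 - 3*I*√647/173845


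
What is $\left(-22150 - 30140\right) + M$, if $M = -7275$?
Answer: $-59565$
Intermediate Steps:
$\left(-22150 - 30140\right) + M = \left(-22150 - 30140\right) - 7275 = -52290 - 7275 = -59565$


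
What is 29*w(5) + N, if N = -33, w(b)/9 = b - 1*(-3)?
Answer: 2055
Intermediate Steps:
w(b) = 27 + 9*b (w(b) = 9*(b - 1*(-3)) = 9*(b + 3) = 9*(3 + b) = 27 + 9*b)
29*w(5) + N = 29*(27 + 9*5) - 33 = 29*(27 + 45) - 33 = 29*72 - 33 = 2088 - 33 = 2055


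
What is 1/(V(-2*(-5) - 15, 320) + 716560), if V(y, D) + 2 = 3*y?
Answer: 1/716543 ≈ 1.3956e-6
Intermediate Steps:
V(y, D) = -2 + 3*y
1/(V(-2*(-5) - 15, 320) + 716560) = 1/((-2 + 3*(-2*(-5) - 15)) + 716560) = 1/((-2 + 3*(10 - 15)) + 716560) = 1/((-2 + 3*(-5)) + 716560) = 1/((-2 - 15) + 716560) = 1/(-17 + 716560) = 1/716543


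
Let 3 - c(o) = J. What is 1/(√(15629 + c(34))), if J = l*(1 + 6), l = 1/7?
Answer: √319/2233 ≈ 0.0079985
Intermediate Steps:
l = ⅐ ≈ 0.14286
J = 1 (J = (1 + 6)/7 = (⅐)*7 = 1)
c(o) = 2 (c(o) = 3 - 1*1 = 3 - 1 = 2)
1/(√(15629 + c(34))) = 1/(√(15629 + 2)) = 1/(√15631) = 1/(7*√319) = √319/2233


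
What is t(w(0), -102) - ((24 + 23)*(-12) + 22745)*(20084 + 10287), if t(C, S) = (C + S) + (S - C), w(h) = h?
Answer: -673659355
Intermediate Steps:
t(C, S) = 2*S
t(w(0), -102) - ((24 + 23)*(-12) + 22745)*(20084 + 10287) = 2*(-102) - ((24 + 23)*(-12) + 22745)*(20084 + 10287) = -204 - (47*(-12) + 22745)*30371 = -204 - (-564 + 22745)*30371 = -204 - 22181*30371 = -204 - 1*673659151 = -204 - 673659151 = -673659355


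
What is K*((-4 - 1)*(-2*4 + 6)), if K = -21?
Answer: -210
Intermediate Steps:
K*((-4 - 1)*(-2*4 + 6)) = -21*(-4 - 1)*(-2*4 + 6) = -(-105)*(-8 + 6) = -(-105)*(-2) = -21*10 = -210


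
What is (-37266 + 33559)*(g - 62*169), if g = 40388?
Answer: -110876370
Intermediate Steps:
(-37266 + 33559)*(g - 62*169) = (-37266 + 33559)*(40388 - 62*169) = -3707*(40388 - 10478) = -3707*29910 = -110876370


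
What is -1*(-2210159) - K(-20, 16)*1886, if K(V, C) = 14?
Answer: 2183755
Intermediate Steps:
-1*(-2210159) - K(-20, 16)*1886 = -1*(-2210159) - 14*1886 = 2210159 - 1*26404 = 2210159 - 26404 = 2183755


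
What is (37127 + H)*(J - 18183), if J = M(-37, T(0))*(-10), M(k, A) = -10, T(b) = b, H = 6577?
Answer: -790299432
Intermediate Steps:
J = 100 (J = -10*(-10) = 100)
(37127 + H)*(J - 18183) = (37127 + 6577)*(100 - 18183) = 43704*(-18083) = -790299432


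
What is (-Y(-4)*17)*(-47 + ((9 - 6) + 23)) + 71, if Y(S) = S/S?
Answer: 428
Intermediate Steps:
Y(S) = 1
(-Y(-4)*17)*(-47 + ((9 - 6) + 23)) + 71 = (-17)*(-47 + ((9 - 6) + 23)) + 71 = (-1*17)*(-47 + (3 + 23)) + 71 = -17*(-47 + 26) + 71 = -17*(-21) + 71 = 357 + 71 = 428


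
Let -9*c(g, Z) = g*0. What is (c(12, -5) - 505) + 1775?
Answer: 1270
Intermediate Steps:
c(g, Z) = 0 (c(g, Z) = -g*0/9 = -⅑*0 = 0)
(c(12, -5) - 505) + 1775 = (0 - 505) + 1775 = -505 + 1775 = 1270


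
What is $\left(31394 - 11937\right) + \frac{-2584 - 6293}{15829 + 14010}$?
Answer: $\frac{580568546}{29839} \approx 19457.0$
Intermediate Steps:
$\left(31394 - 11937\right) + \frac{-2584 - 6293}{15829 + 14010} = 19457 - \frac{8877}{29839} = \frac{580568546}{29839}$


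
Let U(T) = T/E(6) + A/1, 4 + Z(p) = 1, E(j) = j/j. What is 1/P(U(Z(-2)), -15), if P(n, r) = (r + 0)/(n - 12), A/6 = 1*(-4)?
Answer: 13/5 ≈ 2.6000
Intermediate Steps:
E(j) = 1
Z(p) = -3 (Z(p) = -4 + 1 = -3)
A = -24 (A = 6*(1*(-4)) = 6*(-4) = -24)
U(T) = -24 + T (U(T) = T/1 - 24/1 = T*1 - 24*1 = T - 24 = -24 + T)
P(n, r) = r/(-12 + n)
1/P(U(Z(-2)), -15) = 1/(-15/(-12 + (-24 - 3))) = 1/(-15/(-12 - 27)) = 1/(-15/(-39)) = 1/(-15*(-1/39)) = 1/(5/13) = 13/5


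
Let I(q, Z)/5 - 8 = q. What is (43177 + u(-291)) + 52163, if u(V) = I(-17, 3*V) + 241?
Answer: 95536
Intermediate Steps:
I(q, Z) = 40 + 5*q
u(V) = 196 (u(V) = (40 + 5*(-17)) + 241 = (40 - 85) + 241 = -45 + 241 = 196)
(43177 + u(-291)) + 52163 = (43177 + 196) + 52163 = 43373 + 52163 = 95536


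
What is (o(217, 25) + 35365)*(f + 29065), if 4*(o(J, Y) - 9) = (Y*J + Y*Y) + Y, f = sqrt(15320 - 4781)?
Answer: 4289151115/4 + 442713*sqrt(1171)/4 ≈ 1.0761e+9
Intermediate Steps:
f = 3*sqrt(1171) (f = sqrt(10539) = 3*sqrt(1171) ≈ 102.66)
o(J, Y) = 9 + Y/4 + Y**2/4 + J*Y/4 (o(J, Y) = 9 + ((Y*J + Y*Y) + Y)/4 = 9 + ((J*Y + Y**2) + Y)/4 = 9 + ((Y**2 + J*Y) + Y)/4 = 9 + (Y + Y**2 + J*Y)/4 = 9 + (Y/4 + Y**2/4 + J*Y/4) = 9 + Y/4 + Y**2/4 + J*Y/4)
(o(217, 25) + 35365)*(f + 29065) = ((9 + (1/4)*25 + (1/4)*25**2 + (1/4)*217*25) + 35365)*(3*sqrt(1171) + 29065) = ((9 + 25/4 + (1/4)*625 + 5425/4) + 35365)*(29065 + 3*sqrt(1171)) = ((9 + 25/4 + 625/4 + 5425/4) + 35365)*(29065 + 3*sqrt(1171)) = (6111/4 + 35365)*(29065 + 3*sqrt(1171)) = 147571*(29065 + 3*sqrt(1171))/4 = 4289151115/4 + 442713*sqrt(1171)/4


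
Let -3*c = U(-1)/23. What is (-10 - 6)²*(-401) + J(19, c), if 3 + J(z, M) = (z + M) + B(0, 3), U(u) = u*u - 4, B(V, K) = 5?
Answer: -2360604/23 ≈ -1.0264e+5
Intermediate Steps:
U(u) = -4 + u² (U(u) = u² - 4 = -4 + u²)
c = 1/23 (c = -(-4 + (-1)²)/(3*23) = -(-4 + 1)/(3*23) = -(-1)/23 = -⅓*(-3/23) = 1/23 ≈ 0.043478)
J(z, M) = 2 + M + z (J(z, M) = -3 + ((z + M) + 5) = -3 + ((M + z) + 5) = -3 + (5 + M + z) = 2 + M + z)
(-10 - 6)²*(-401) + J(19, c) = (-10 - 6)²*(-401) + (2 + 1/23 + 19) = (-16)²*(-401) + 484/23 = 256*(-401) + 484/23 = -102656 + 484/23 = -2360604/23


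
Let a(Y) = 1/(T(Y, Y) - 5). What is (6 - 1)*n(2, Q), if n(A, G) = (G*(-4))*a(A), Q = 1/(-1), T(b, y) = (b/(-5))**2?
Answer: -500/121 ≈ -4.1322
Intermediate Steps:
T(b, y) = b**2/25 (T(b, y) = (b*(-1/5))**2 = (-b/5)**2 = b**2/25)
a(Y) = 1/(-5 + Y**2/25) (a(Y) = 1/(Y**2/25 - 5) = 1/(-5 + Y**2/25))
Q = -1
n(A, G) = -100*G/(-125 + A**2) (n(A, G) = (G*(-4))*(25/(-125 + A**2)) = (-4*G)*(25/(-125 + A**2)) = -100*G/(-125 + A**2))
(6 - 1)*n(2, Q) = (6 - 1)*(-100*(-1)/(-125 + 2**2)) = 5*(-100*(-1)/(-125 + 4)) = 5*(-100*(-1)/(-121)) = 5*(-100*(-1)*(-1/121)) = 5*(-100/121) = -500/121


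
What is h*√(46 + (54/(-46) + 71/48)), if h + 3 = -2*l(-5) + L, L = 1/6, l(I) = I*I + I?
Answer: -257*√3527349/1656 ≈ -291.47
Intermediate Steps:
l(I) = I + I² (l(I) = I² + I = I + I²)
L = ⅙ ≈ 0.16667
h = -257/6 (h = -3 + (-(-10)*(1 - 5) + ⅙) = -3 + (-(-10)*(-4) + ⅙) = -3 + (-2*20 + ⅙) = -3 + (-40 + ⅙) = -3 - 239/6 = -257/6 ≈ -42.833)
h*√(46 + (54/(-46) + 71/48)) = -257*√(46 + (54/(-46) + 71/48))/6 = -257*√(46 + (54*(-1/46) + 71*(1/48)))/6 = -257*√(46 + (-27/23 + 71/48))/6 = -257*√(46 + 337/1104)/6 = -257*√3527349/1656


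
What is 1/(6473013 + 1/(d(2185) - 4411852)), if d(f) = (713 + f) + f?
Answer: 4406769/28525073024996 ≈ 1.5449e-7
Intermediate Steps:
d(f) = 713 + 2*f
1/(6473013 + 1/(d(2185) - 4411852)) = 1/(6473013 + 1/((713 + 2*2185) - 4411852)) = 1/(6473013 + 1/((713 + 4370) - 4411852)) = 1/(6473013 + 1/(5083 - 4411852)) = 1/(6473013 + 1/(-4406769)) = 1/(6473013 - 1/4406769) = 1/(28525073024996/4406769) = 4406769/28525073024996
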